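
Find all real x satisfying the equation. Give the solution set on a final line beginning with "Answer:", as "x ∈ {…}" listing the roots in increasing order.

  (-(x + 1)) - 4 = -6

Step 1. [(-(x + 1)) - 4 = -6] the outer -4 inverts by adding 4 ⇒ sub: -(x + 1) = -2.
Step 2. [-(x + 1) = -2] LHS negated; negate both sides ⇒ neg: x + 1 = 2.
Step 3. [x + 1 = 2] subtract 1: x sits inside (… + 1), so sub: x = 1.

Answer: x ∈ {1}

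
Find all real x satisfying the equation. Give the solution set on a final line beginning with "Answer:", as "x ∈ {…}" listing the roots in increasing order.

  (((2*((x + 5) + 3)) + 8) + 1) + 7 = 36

Step 1. [(((2*((x + 5) + 3)) + 8) + 1) + 7 = 36] subtract 7: x sits inside (… + 7). So sub: ((2*((x + 5) + 3)) + 8) + 1 = 29.
Step 2. [((2*((x + 5) + 3)) + 8) + 1 = 29] +1 is outermost — subtract 1 both sides, so sub: (2*((x + 5) + 3)) + 8 = 28.
Step 3. [(2*((x + 5) + 3)) + 8 = 28] 2 | LHS and 2 | 28: pull 2 out. So factor: ((x + 5) + 3) + 4 = 14.
Step 4. [((x + 5) + 3) + 4 = 14] subtract 4: x sits inside (… + 4), so sub: (x + 5) + 3 = 10.
Step 5. [(x + 5) + 3 = 10] subtract 3: x sits inside (… + 3) ⇒ sub: x + 5 = 7.
Step 6. [x + 5 = 7] subtract 5: x sits inside (… + 5). So sub: x = 2.

Answer: x ∈ {2}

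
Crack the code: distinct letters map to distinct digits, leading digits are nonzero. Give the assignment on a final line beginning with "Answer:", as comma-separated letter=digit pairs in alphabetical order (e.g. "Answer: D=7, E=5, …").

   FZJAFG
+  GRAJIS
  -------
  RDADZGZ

Step 1. [col 1: G + S ≡ Z (mod 10)] several values work for G in column 1 (G + S ≡ Z (mod 10), carry-in 0); try G=7 ⇒ G=7.
Step 2. [col 1: G + S ≡ Z (mod 10)] no forcing yet in column 1 (carry-in 0); Z=2 is free and consistent — try it ⇒ Z=2.
Step 3. [col 1: G + S ≡ Z (mod 10)] in column 1 we have G+S≡Z with carry-in 0; given G=7, Z=2 and digits 2,7 already taken and all letters distinct, that pins S to 5, so S=5.
Step 4. [R] R is the leading digit of a 7-digit sum of two 6-digit numbers; the final carry is exactly 1, so R=1.
Step 5. [col 2: F + I ≡ G (mod 10)] column 2 (F + I ≡ G (mod 10), carry-in 1) doesn't pin F yet; pick F=6 and continue, so F=6.
Step 6. [col 2: F + I ≡ G (mod 10)] column 2: given F=6, G=7, carry-in 1, and digits 1,2,5,6,7 already taken and all letters distinct, F+I≡G (mod 10) forces I=0 ⇒ I=0.
Step 7. [col 3: A + J ≡ Z (mod 10)] A=4 is one option consistent with column 3 (A + J ≡ Z (mod 10), carry-in 0) — take it ⇒ A=4.
Step 8. [col 3: A + J ≡ Z (mod 10)] from column 3 (A=4, Z=2, carry-in 0, digits 0,1,2,4,5,6,7 already taken and all letters distinct): J must equal 8, so J=8.
Step 9. [col 4: J + A ≡ D (mod 10)] in column 4 we have J+A≡D with carry-in 1; given J=8, A=4 and digits 0,1,2,4,5,6,7,8 already taken and all letters distinct, that pins D to 3, so D=3.

Answer: A=4, D=3, F=6, G=7, I=0, J=8, R=1, S=5, Z=2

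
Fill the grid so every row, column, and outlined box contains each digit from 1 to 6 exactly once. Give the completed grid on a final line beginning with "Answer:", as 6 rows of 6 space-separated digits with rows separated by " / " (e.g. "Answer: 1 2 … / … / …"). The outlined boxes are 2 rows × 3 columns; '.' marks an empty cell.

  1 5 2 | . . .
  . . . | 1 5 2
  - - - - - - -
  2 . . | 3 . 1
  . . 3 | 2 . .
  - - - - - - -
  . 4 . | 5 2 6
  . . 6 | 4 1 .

Step 1. [r3c2∈{6}] nothing but 6 survives at r3c2 ⇒ r3c2=6.
Step 2. [r3c5∈{4}] r3c5 has the single candidate 4, so r3c5=4.
Step 3. [r5c1∈{3}] nothing but 3 survives at r5c1 ⇒ r5c1=3.
Step 4. [r4c1∈{4,5}] row 4 places 4 nowhere but r4c1 ⇒ r4c1=4.
Step 5. [r1c5∈{3,6}] col 5 places 3 nowhere but r1c5, so r1c5=3.
Step 6. [r2c1∈{6}] r2c1 is down to just 6. So r2c1=6.
Step 7. [r1c6∈{4}] nothing but 4 survives at r1c6, so r1c6=4.
Step 8. [r2c3∈{4}] nothing but 4 survives at r2c3. So r2c3=4.
Step 9. [r3c3∈{5}] r3c3 has the single candidate 5. So r3c3=5.
Step 10. [r4c6∈{5}] r4c6 has the single candidate 5. So r4c6=5.
Step 11. [r5c3∈{1}] r5c3 is down to just 1. So r5c3=1.
Step 12. [r6c2∈{2}] r6c2 is down to just 2 ⇒ r6c2=2.
Step 13. [r1c4∈{6}] only 6 remains possible at r1c4. So r1c4=6.
Step 14. [r2c2∈{3}] r2c2 is down to just 3, so r2c2=3.
Step 15. [r4c2∈{1}] r4c2 has the single candidate 1, so r4c2=1.
Step 16. [r4c5∈{6}] r4c5 is down to just 6, so r4c5=6.
Step 17. [r6c6∈{3}] only 3 remains possible at r6c6 ⇒ r6c6=3.
Step 18. [r6c1∈{5}] r6c1 has the single candidate 5. So r6c1=5.

Answer: 1 5 2 6 3 4 / 6 3 4 1 5 2 / 2 6 5 3 4 1 / 4 1 3 2 6 5 / 3 4 1 5 2 6 / 5 2 6 4 1 3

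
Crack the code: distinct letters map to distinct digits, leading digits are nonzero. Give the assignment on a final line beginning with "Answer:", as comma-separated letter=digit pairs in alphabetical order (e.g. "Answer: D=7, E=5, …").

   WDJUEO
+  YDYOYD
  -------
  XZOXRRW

Step 1. [X] X is the leading digit of a 7-digit sum of two 6-digit numbers; the final carry is exactly 1, so X=1.
Step 2. [col 1: O + D ≡ W (mod 10)] O=5 is one option consistent with column 1 (O + D ≡ W (mod 10), carry-in 0) — take it, so O=5.
Step 3. [col 1: O + D ≡ W (mod 10)] no forcing yet in column 1 (carry-in 0); W=7 is free and consistent — try it, so W=7.
Step 4. [col 1: O + D ≡ W (mod 10)] in column 1 we have O+D≡W with carry-in 0; given O=5, W=7 and digits 1,5,7 already taken and all letters distinct, that pins D to 2 ⇒ D=2.
Step 5. [col 2: E + Y ≡ R (mod 10)] R=9 is one option consistent with column 2 (E + Y ≡ R (mod 10), carry-in 0) — take it, so R=9.
Step 6. [col 2: E + Y ≡ R (mod 10)] E=6 is one option consistent with column 2 (E + Y ≡ R (mod 10), carry-in 0) — take it. So E=6.
Step 7. [col 2: E + Y ≡ R (mod 10)] column 2: given E=6, R=9, carry-in 0, and digits 1,2,5,6,7,9 already taken and all letters distinct, E+Y≡R (mod 10) forces Y=3 ⇒ Y=3.
Step 8. [col 3: U + O ≡ R (mod 10)] column 3: given O=5, R=9, carry-in 0, and digits 1,2,3,5,6,7,9 already taken and all letters distinct, U+O≡R (mod 10) forces U=4 ⇒ U=4.
Step 9. [col 4: J + Y ≡ X (mod 10)] column 4 reads J+Y+carry(0)=X with Y=3, X=1; with digits 1,2,3,4,5,6,7,9 already taken and all letters distinct, the only value for J is 8. So J=8.
Step 10. [col 6: W + Y ≡ Z (mod 10)] from column 6 (W=7, Y=3, carry-in 0, digits 1,2,3,4,5,6,7,8,9 already taken and all letters distinct): Z must equal 0 ⇒ Z=0.

Answer: D=2, E=6, J=8, O=5, R=9, U=4, W=7, X=1, Y=3, Z=0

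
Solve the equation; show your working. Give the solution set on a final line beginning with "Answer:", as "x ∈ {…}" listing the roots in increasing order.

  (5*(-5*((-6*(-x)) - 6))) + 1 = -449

Step 1. [(5*(-5*((-6*(-x)) - 6))) + 1 = -449] subtract 1: x sits inside (… + 1) ⇒ sub: 5*(-5*((-6*(-x)) - 6)) = -450.
Step 2. [5*(-5*((-6*(-x)) - 6)) = -450] leading coefficient 5: divide by 5, so div: -5*((-6*(-x)) - 6) = -90.
Step 3. [-5*((-6*(-x)) - 6) = -90] leading coefficient -5: divide by -5, so div: (-6*(-x)) - 6 = 18.
Step 4. [(-6*(-x)) - 6 = 18] -6 | LHS and -6 | 18: pull -6 out, so factor: (-x) + 1 = -3.
Step 5. [(-x) + 1 = -3] 1 comes off first (subtract 1). So sub: -x = -4.
Step 6. [-x = -4] flip signs both sides, so neg: x = 4.

Answer: x ∈ {4}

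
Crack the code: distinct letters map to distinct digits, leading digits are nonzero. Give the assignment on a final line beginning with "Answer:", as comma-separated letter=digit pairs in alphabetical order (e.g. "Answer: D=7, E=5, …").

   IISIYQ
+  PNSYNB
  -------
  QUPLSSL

Step 1. [col 1: Q + B ≡ L (mod 10)] several values work for L in column 1 (Q + B ≡ L (mod 10), carry-in 0); try L=5. So L=5.
Step 2. [col 1: Q + B ≡ L (mod 10)] B=4 is one option consistent with column 1 (Q + B ≡ L (mod 10), carry-in 0) — take it ⇒ B=4.
Step 3. [col 1: Q + B ≡ L (mod 10)] column 1 reads Q+B+carry(0)=L with B=4, L=5; with digits 4,5 already taken and all letters distinct, the only value for Q is 1 ⇒ Q=1.
Step 4. [col 2: Y + N ≡ S (mod 10)] several values work for Y in column 2 (Y + N ≡ S (mod 10), carry-in 0); try Y=3, so Y=3.
Step 5. [col 2: Y + N ≡ S (mod 10)] column 2 (Y + N ≡ S (mod 10), carry-in 0) doesn't pin N yet; pick N=9 and continue. So N=9.
Step 6. [col 2: Y + N ≡ S (mod 10)] column 2 reads Y+N+carry(0)=S with Y=3, N=9; with digits 1,3,4,5,9 already taken and all letters distinct, the only value for S is 2, so S=2.
Step 7. [col 3: I + Y ≡ S (mod 10)] in column 3 we have I+Y≡S with carry-in 1; given Y=3, S=2 and digits 1,2,3,4,5,9 already taken and all letters distinct, that pins I to 8, so I=8.
Step 8. [col 5: I + N ≡ P (mod 10)] column 5: given I=8, N=9, carry-in 0, and digits 1,2,3,4,5,8,9 already taken and all letters distinct, I+N≡P (mod 10) forces P=7 ⇒ P=7.
Step 9. [col 6: I + P ≡ U (mod 10)] from column 6 (I=8, P=7, carry-in 1, digits 1,2,3,4,5,7,8,9 already taken and all letters distinct): U must equal 6, so U=6.

Answer: B=4, I=8, L=5, N=9, P=7, Q=1, S=2, U=6, Y=3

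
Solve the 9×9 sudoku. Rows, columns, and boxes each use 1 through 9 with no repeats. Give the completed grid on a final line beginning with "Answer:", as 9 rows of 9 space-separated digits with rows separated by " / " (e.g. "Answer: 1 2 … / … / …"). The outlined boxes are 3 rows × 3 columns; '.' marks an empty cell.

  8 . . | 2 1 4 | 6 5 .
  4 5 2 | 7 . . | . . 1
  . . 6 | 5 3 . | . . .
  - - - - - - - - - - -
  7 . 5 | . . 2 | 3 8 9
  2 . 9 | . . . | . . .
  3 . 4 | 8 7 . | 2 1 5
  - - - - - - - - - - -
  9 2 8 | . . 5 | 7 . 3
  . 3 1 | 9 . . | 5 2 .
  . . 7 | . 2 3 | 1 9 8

Step 1. [r5c7∈{4}] only 4 remains possible at r5c7, so r5c7=4.
Step 2. [r2c5∈{6,8,9}] r2c5 is the only open cell in col 5 admitting 9, so r2c5=9.
Step 3. [r8c1∈{6}] only 6 remains possible at r8c1. So r8c1=6.
Step 4. [r5c9∈{6,7}] col 9 places 6 nowhere but r5c9. So r5c9=6.
Step 5. [r9c4∈{4,6}] r9c4 is the only open cell in row 9 admitting 6. So r9c4=6.
Step 6. [r7c5∈{4}] r7c5 has the single candidate 4. So r7c5=4.
Step 7. [r3c6∈{8}] r3c6 has the single candidate 8. So r3c6=8.
Step 8. [r1c9∈{7}] r1c9 is down to just 7. So r1c9=7.
Step 9. [r5c6∈{1}] r5c6 is down to just 1. So r5c6=1.
Step 10. [r3c2∈{1,7,9}] r3c2 is the only open cell in row 3 admitting 7, so r3c2=7.
Step 11. [r6c2∈{6}] r6c2 has the single candidate 6 ⇒ r6c2=6.
Step 12. [r8c9∈{4}] only 4 remains possible at r8c9. So r8c9=4.
Step 13. [r9c2∈{4}] only 4 remains possible at r9c2. So r9c2=4.
Step 14. [r8c6∈{7}] r8c6 is down to just 7, so r8c6=7.
Step 15. [r5c4∈{3}] r5c4 has the single candidate 3. So r5c4=3.
Step 16. [r2c7∈{8}] nothing but 8 survives at r2c7 ⇒ r2c7=8.
Step 17. [r5c8∈{7}] r5c8 is down to just 7. So r5c8=7.
Step 18. [r4c4∈{4}] r4c4 has the single candidate 4, so r4c4=4.
Step 19. [r9c1∈{5}] nothing but 5 survives at r9c1 ⇒ r9c1=5.
Step 20. [r3c8∈{4}] r3c8 has the single candidate 4 ⇒ r3c8=4.
Step 21. [r3c9∈{2}] only 2 remains possible at r3c9 ⇒ r3c9=2.
Step 22. [r1c2∈{9}] r1c2 is down to just 9, so r1c2=9.
Step 23. [r4c2∈{1}] r4c2 is down to just 1 ⇒ r4c2=1.
Step 24. [r6c6∈{9}] nothing but 9 survives at r6c6. So r6c6=9.
Step 25. [r2c8∈{3}] r2c8 has the single candidate 3. So r2c8=3.
Step 26. [r3c7∈{9}] nothing but 9 survives at r3c7 ⇒ r3c7=9.
Step 27. [r2c6∈{6}] r2c6 is down to just 6 ⇒ r2c6=6.
Step 28. [r7c8∈{6}] r7c8 is down to just 6 ⇒ r7c8=6.
Step 29. [r8c5∈{8}] r8c5 is down to just 8. So r8c5=8.
Step 30. [r3c1∈{1}] r3c1 has the single candidate 1 ⇒ r3c1=1.
Step 31. [r5c2∈{8}] r5c2 has the single candidate 8, so r5c2=8.
Step 32. [r4c5∈{6}] nothing but 6 survives at r4c5. So r4c5=6.
Step 33. [r7c4∈{1}] r7c4 is down to just 1. So r7c4=1.
Step 34. [r1c3∈{3}] r1c3's peers cover all but 3, so r1c3=3.
Step 35. [r5c5∈{5}] r5c5 is down to just 5. So r5c5=5.

Answer: 8 9 3 2 1 4 6 5 7 / 4 5 2 7 9 6 8 3 1 / 1 7 6 5 3 8 9 4 2 / 7 1 5 4 6 2 3 8 9 / 2 8 9 3 5 1 4 7 6 / 3 6 4 8 7 9 2 1 5 / 9 2 8 1 4 5 7 6 3 / 6 3 1 9 8 7 5 2 4 / 5 4 7 6 2 3 1 9 8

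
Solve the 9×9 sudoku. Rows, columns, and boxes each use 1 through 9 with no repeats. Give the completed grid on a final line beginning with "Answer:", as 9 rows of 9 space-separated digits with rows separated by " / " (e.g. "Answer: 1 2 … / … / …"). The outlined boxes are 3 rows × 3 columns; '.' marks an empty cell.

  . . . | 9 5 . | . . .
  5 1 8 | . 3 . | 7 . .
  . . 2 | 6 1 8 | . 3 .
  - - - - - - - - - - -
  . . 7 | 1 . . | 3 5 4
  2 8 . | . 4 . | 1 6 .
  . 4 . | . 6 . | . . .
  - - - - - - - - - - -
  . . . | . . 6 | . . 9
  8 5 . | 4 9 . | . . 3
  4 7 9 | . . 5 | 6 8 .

Step 1. [r2c4∈{2}] r2c4's peers cover all but 2 ⇒ r2c4=2.
Step 2. [r8c7∈{2}] only 2 remains possible at r8c7. So r8c7=2.
Step 3. [r3c7∈{4,5,9}] in row 3, 4 fits only at r3c7. So r3c7=4.
Step 4. [r1c6∈{4,7}] across box 2, 7 lands solely at r1c6 ⇒ r1c6=7.
Step 5. [r7c5∈{2,7,8}] 7 has one home in col 5: r7c5. So r7c5=7.
Step 6. [r6c7∈{8,9}] in col 7, 9 fits only at r6c7, so r6c7=9.
Step 7. [r6c9∈{2,7,8}] in box 6, 8 fits only at r6c9. So r6c9=8.
Step 8. [r9c4∈{3}] r9c4 has the single candidate 3 ⇒ r9c4=3.
Step 9. [r9c9∈{1}] only 1 remains possible at r9c9 ⇒ r9c9=1.
Step 10. [r6c8∈{2,7}] in box 6, 2 fits only at r6c8 ⇒ r6c8=2.
Step 11. [r6c6∈{3}] r6c6 has the single candidate 3 ⇒ r6c6=3.
Step 12. [r5c3∈{3,5}] in row 5, 3 fits only at r5c3, so r5c3=3.
Step 13. [r7c3∈{1}] only 1 remains possible at r7c3 ⇒ r7c3=1.
Step 14. [r5c4∈{5,7}] r5c4 is the only open cell in row 5 admitting 5. So r5c4=5.
Step 15. [r4c6∈{2,9}] r4c6 is the only open cell in col 6 admitting 2. So r4c6=2.
Step 16. [r7c1∈{3}] r7c1 is down to just 3 ⇒ r7c1=3.
Step 17. [r1c1∈{6}] nothing but 6 survives at r1c1, so r1c1=6.
Step 18. [r4c1∈{9}] nothing but 9 survives at r4c1, so r4c1=9.
Step 19. [r8c8∈{7}] r8c8 is down to just 7, so r8c8=7.
Step 20. [r9c5∈{2}] r9c5's peers cover all but 2. So r9c5=2.
Step 21. [r3c2∈{9}] nothing but 9 survives at r3c2, so r3c2=9.
Step 22. [r2c6∈{4}] nothing but 4 survives at r2c6. So r2c6=4.
Step 23. [r7c2∈{2}] only 2 remains possible at r7c2, so r7c2=2.
Step 24. [r6c1∈{1}] r6c1 is down to just 1, so r6c1=1.
Step 25. [r1c9∈{2}] r1c9's peers cover all but 2. So r1c9=2.
Step 26. [r8c6∈{1}] nothing but 1 survives at r8c6, so r8c6=1.
Step 27. [r1c7∈{8}] nothing but 8 survives at r1c7. So r1c7=8.
Step 28. [r7c8∈{4}] r7c8 is down to just 4 ⇒ r7c8=4.
Step 29. [r5c6∈{9}] nothing but 9 survives at r5c6. So r5c6=9.
Step 30. [r4c2∈{6}] r4c2 is down to just 6. So r4c2=6.
Step 31. [r4c5∈{8}] r4c5 is down to just 8. So r4c5=8.
Step 32. [r8c3∈{6}] only 6 remains possible at r8c3, so r8c3=6.
Step 33. [r1c3∈{4}] r1c3's peers cover all but 4. So r1c3=4.
Step 34. [r5c9∈{7}] r5c9 is down to just 7, so r5c9=7.
Step 35. [r1c2∈{3}] r1c2 is down to just 3 ⇒ r1c2=3.
Step 36. [r2c9∈{6}] only 6 remains possible at r2c9 ⇒ r2c9=6.
Step 37. [r6c3∈{5}] r6c3's peers cover all but 5 ⇒ r6c3=5.
Step 38. [r3c9∈{5}] only 5 remains possible at r3c9 ⇒ r3c9=5.
Step 39. [r2c8∈{9}] r2c8 has the single candidate 9 ⇒ r2c8=9.
Step 40. [r1c8∈{1}] nothing but 1 survives at r1c8. So r1c8=1.
Step 41. [r7c7∈{5}] only 5 remains possible at r7c7. So r7c7=5.
Step 42. [r3c1∈{7}] r3c1 is down to just 7. So r3c1=7.
Step 43. [r7c4∈{8}] r7c4 has the single candidate 8. So r7c4=8.
Step 44. [r6c4∈{7}] r6c4 is down to just 7 ⇒ r6c4=7.

Answer: 6 3 4 9 5 7 8 1 2 / 5 1 8 2 3 4 7 9 6 / 7 9 2 6 1 8 4 3 5 / 9 6 7 1 8 2 3 5 4 / 2 8 3 5 4 9 1 6 7 / 1 4 5 7 6 3 9 2 8 / 3 2 1 8 7 6 5 4 9 / 8 5 6 4 9 1 2 7 3 / 4 7 9 3 2 5 6 8 1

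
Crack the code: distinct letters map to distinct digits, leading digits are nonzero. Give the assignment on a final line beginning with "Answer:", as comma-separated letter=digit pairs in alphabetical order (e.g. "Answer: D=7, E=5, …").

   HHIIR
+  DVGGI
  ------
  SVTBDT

Step 1. [col 1: R + I ≡ T (mod 10)] several values work for R in column 1 (R + I ≡ T (mod 10), carry-in 0); try R=4. So R=4.
Step 2. [col 1: R + I ≡ T (mod 10)] column 1 (R + I ≡ T (mod 10), carry-in 0) doesn't pin T yet; pick T=9 and continue, so T=9.
Step 3. [S] adding two 5-digit numbers gives at most 5+1 digits, and here it does — S is that final carry and must be 1, so S=1.
Step 4. [col 1: R + I ≡ T (mod 10)] column 1 reads R+I+carry(0)=T with R=4, T=9; with digits 1,4,9 already taken and all letters distinct, the only value for I is 5 ⇒ I=5.
Step 5. [col 2: I + G ≡ D (mod 10)] G=7 is one option consistent with column 2 (I + G ≡ D (mod 10), carry-in 0) — take it. So G=7.
Step 6. [col 2: I + G ≡ D (mod 10)] in column 2 we have I+G≡D with carry-in 0; given I=5, G=7 and digits 1,4,5,7,9 already taken and all letters distinct, that pins D to 2. So D=2.
Step 7. [col 3: I + G ≡ B (mod 10)] in column 3 we have I+G≡B with carry-in 1; given I=5, G=7 and digits 1,2,4,5,7,9 already taken and all letters distinct, that pins B to 3, so B=3.
Step 8. [col 4: H + V ≡ T (mod 10)] column 4 (H + V ≡ T (mod 10), carry-in 1) doesn't pin H yet; pick H=8 and continue, so H=8.
Step 9. [col 4: H + V ≡ T (mod 10)] column 4 reads H+V+carry(1)=T with H=8, T=9; with digits 1,2,3,4,5,7,8,9 already taken and all letters distinct, the only value for V is 0 ⇒ V=0.

Answer: B=3, D=2, G=7, H=8, I=5, R=4, S=1, T=9, V=0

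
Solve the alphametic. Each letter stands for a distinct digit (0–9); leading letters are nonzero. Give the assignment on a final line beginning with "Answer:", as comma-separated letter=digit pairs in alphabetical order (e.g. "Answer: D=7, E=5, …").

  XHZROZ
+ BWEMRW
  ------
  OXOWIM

Step 1. [col 1: Z + W ≡ M (mod 10)] column 1 (Z + W ≡ M (mod 10), carry-in 0) doesn't pin M yet; pick M=7 and continue, so M=7.
Step 2. [col 1: Z + W ≡ M (mod 10)] no forcing yet in column 1 (carry-in 0); Z=6 is free and consistent — try it. So Z=6.
Step 3. [col 1: Z + W ≡ M (mod 10)] from column 1 (Z=6, M=7, carry-in 0, digits 6,7 already taken and all letters distinct): W must equal 1 ⇒ W=1.
Step 4. [col 2: O + R ≡ I (mod 10)] several values work for O in column 2 (O + R ≡ I (mod 10), carry-in 0); try O=5, so O=5.
Step 5. [col 2: O + R ≡ I (mod 10)] I=9 is one option consistent with column 2 (O + R ≡ I (mod 10), carry-in 0) — take it. So I=9.
Step 6. [col 2: O + R ≡ I (mod 10)] column 2 reads O+R+carry(0)=I with O=5, I=9; with digits 1,5,6,7,9 already taken and all letters distinct, the only value for R is 4. So R=4.
Step 7. [col 4: Z + E ≡ O (mod 10)] in column 4 we have Z+E≡O with carry-in 1; given Z=6, O=5 and digits 1,4,5,6,7,9 already taken and all letters distinct, that pins E to 8 ⇒ E=8.
Step 8. [col 5: H + W ≡ X (mod 10)] in column 5 we have H+W≡X with carry-in 1; given W=1 and digits 1,4,5,6,7,8,9 already taken and all letters distinct, that pins X to 2, so X=2.
Step 9. [col 5: H + W ≡ X (mod 10)] column 5: given W=1, X=2, carry-in 1, and digits 1,2,4,5,6,7,8,9 already taken and all letters distinct, H+W≡X (mod 10) forces H=0, so H=0.
Step 10. [col 6: X + B ≡ O (mod 10)] column 6 reads X+B+carry(0)=O with X=2, O=5; with digits 0,1,2,4,5,6,7,8,9 already taken and all letters distinct, the only value for B is 3 ⇒ B=3.

Answer: B=3, E=8, H=0, I=9, M=7, O=5, R=4, W=1, X=2, Z=6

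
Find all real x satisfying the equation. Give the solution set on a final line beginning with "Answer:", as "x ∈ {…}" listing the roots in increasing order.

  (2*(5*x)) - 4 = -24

Step 1. [(2*(5*x)) - 4 = -24] peel the -4: add 4 from each side. So sub: 2*(5*x) = -20.
Step 2. [2*(5*x) = -20] 2·(inner) — divide through by 2 ⇒ div: 5*x = -10.
Step 3. [5*x = -10] 5·(inner) — divide through by 5, so div: x = -2.

Answer: x ∈ {-2}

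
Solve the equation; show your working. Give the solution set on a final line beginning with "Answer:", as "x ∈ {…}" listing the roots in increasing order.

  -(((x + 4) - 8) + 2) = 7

Step 1. [-(((x + 4) - 8) + 2) = 7] leading − — multiply by −1 ⇒ neg: ((x + 4) - 8) + 2 = -7.
Step 2. [((x + 4) - 8) + 2 = -7] the outer +2 inverts by subtracting 2, so sub: (x + 4) - 8 = -9.
Step 3. [(x + 4) - 8 = -9] peel the -8: add 8 from each side, so sub: x + 4 = -1.
Step 4. [x + 4 = -1] subtract 4: x sits inside (… + 4), so sub: x = -5.

Answer: x ∈ {-5}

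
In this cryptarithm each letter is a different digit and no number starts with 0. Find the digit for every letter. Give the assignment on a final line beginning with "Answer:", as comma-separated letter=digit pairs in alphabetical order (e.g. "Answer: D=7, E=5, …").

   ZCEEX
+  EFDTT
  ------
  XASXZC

Step 1. [col 1: X + T ≡ C (mod 10)] several values work for T in column 1 (X + T ≡ C (mod 10), carry-in 0); try T=2. So T=2.
Step 2. [col 1: X + T ≡ C (mod 10)] C=3 is one option consistent with column 1 (X + T ≡ C (mod 10), carry-in 0) — take it. So C=3.
Step 3. [col 1: X + T ≡ C (mod 10)] in column 1 we have X+T≡C with carry-in 0; given T=2, C=3 and digits 2,3 already taken and all letters distinct, that pins X to 1, so X=1.
Step 4. [col 2: E + T ≡ Z (mod 10)] several values work for Z in column 2 (E + T ≡ Z (mod 10), carry-in 0); try Z=6 ⇒ Z=6.
Step 5. [col 2: E + T ≡ Z (mod 10)] column 2: given T=2, Z=6, carry-in 0, and digits 1,2,3,6 already taken and all letters distinct, E+T≡Z (mod 10) forces E=4, so E=4.
Step 6. [col 3: E + D ≡ X (mod 10)] column 3: given E=4, X=1, carry-in 0, and digits 1,2,3,4,6 already taken and all letters distinct, E+D≡X (mod 10) forces D=7 ⇒ D=7.
Step 7. [col 4: C + F ≡ S (mod 10)] column 4: given C=3, carry-in 1, and digits 1,2,3,4,6,7 already taken and all letters distinct, C+F≡S (mod 10) forces F=5. So F=5.
Step 8. [col 4: C + F ≡ S (mod 10)] in column 4 we have C+F≡S with carry-in 1; given C=3, F=5 and digits 1,2,3,4,5,6,7 already taken and all letters distinct, that pins S to 9. So S=9.
Step 9. [col 5: Z + E ≡ A (mod 10)] column 5 reads Z+E+carry(0)=A with Z=6, E=4; with digits 1,2,3,4,5,6,7,9 already taken and all letters distinct, the only value for A is 0, so A=0.

Answer: A=0, C=3, D=7, E=4, F=5, S=9, T=2, X=1, Z=6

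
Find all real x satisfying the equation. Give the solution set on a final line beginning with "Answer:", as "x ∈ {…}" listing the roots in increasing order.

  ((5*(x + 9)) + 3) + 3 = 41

Step 1. [((5*(x + 9)) + 3) + 3 = 41] 3 comes off first (subtract 3) ⇒ sub: (5*(x + 9)) + 3 = 38.
Step 2. [(5*(x + 9)) + 3 = 38] 3 comes off first (subtract 3) ⇒ sub: 5*(x + 9) = 35.
Step 3. [5*(x + 9) = 35] leading coefficient 5: divide by 5, so div: x + 9 = 7.
Step 4. [x + 9 = 7] +9 is outermost — subtract 9 both sides, so sub: x = -2.

Answer: x ∈ {-2}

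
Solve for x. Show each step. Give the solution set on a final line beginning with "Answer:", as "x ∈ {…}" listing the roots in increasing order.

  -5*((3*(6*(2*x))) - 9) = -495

Step 1. [-5*((3*(6*(2*x))) - 9) = -495] -5·(inner) — divide through by -5 ⇒ div: (3*(6*(2*x))) - 9 = 99.
Step 2. [(3*(6*(2*x))) - 9 = 99] -9 is outermost — add 9 both sides, so sub: 3*(6*(2*x)) = 108.
Step 3. [3*(6*(2*x)) = 108] divide by the outer 3, so div: 6*(2*x) = 36.
Step 4. [6*(2*x) = 36] leading coefficient 6: divide by 6, so div: 2*x = 6.
Step 5. [2*x = 6] 2 out front; divide by 2, so div: x = 3.

Answer: x ∈ {3}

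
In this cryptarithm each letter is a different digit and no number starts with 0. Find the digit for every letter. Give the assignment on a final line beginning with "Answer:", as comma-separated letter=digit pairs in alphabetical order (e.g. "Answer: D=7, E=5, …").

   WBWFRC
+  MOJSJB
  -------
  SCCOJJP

Step 1. [col 1: C + B ≡ P (mod 10)] several values work for C in column 1 (C + B ≡ P (mod 10), carry-in 0); try C=2, so C=2.
Step 2. [col 1: C + B ≡ P (mod 10)] P=9 is one option consistent with column 1 (C + B ≡ P (mod 10), carry-in 0) — take it ⇒ P=9.
Step 3. [col 1: C + B ≡ P (mod 10)] from column 1 (C=2, P=9, carry-in 0, digits 2,9 already taken and all letters distinct): B must equal 7. So B=7.
Step 4. [col 2: R + J ≡ J (mod 10)] column 2: given nothing yet, carry-in 0, and digits 2,7,9 already taken and all letters distinct, R+J≡J (mod 10) forces R=0. So R=0.
Step 5. [S] adding two 6-digit numbers gives at most 6+1 digits, and here it does — S is that final carry and must be 1 ⇒ S=1.
Step 6. [col 2: R + J ≡ J (mod 10)] no forcing yet in column 2 (carry-in 0); J=6 is free and consistent — try it, so J=6.
Step 7. [col 3: F + S ≡ J (mod 10)] column 3 reads F+S+carry(0)=J with S=1, J=6; with digits 0,1,2,6,7,9 already taken and all letters distinct, the only value for F is 5 ⇒ F=5.
Step 8. [col 4: W + J ≡ O (mod 10)] from column 4 (J=6, carry-in 0, digits 0,1,2,5,6,7,9 already taken and all letters distinct): W must equal 8 ⇒ W=8.
Step 9. [col 4: W + J ≡ O (mod 10)] in column 4 we have W+J≡O with carry-in 0; given W=8, J=6 and digits 0,1,2,5,6,7,8,9 already taken and all letters distinct, that pins O to 4, so O=4.
Step 10. [col 6: W + M ≡ C (mod 10)] column 6 reads W+M+carry(1)=C with W=8, C=2; with digits 0,1,2,4,5,6,7,8,9 already taken and all letters distinct, the only value for M is 3, so M=3.

Answer: B=7, C=2, F=5, J=6, M=3, O=4, P=9, R=0, S=1, W=8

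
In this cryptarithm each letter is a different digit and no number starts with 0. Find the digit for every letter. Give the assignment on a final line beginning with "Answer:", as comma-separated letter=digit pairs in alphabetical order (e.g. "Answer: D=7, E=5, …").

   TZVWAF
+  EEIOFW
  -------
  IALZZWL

Step 1. [col 1: F + W ≡ L (mod 10)] no forcing yet in column 1 (carry-in 0); F=6 is free and consistent — try it ⇒ F=6.
Step 2. [col 1: F + W ≡ L (mod 10)] several values work for W in column 1 (F + W ≡ L (mod 10), carry-in 0); try W=7, so W=7.
Step 3. [col 1: F + W ≡ L (mod 10)] column 1 reads F+W+carry(0)=L with F=6, W=7; with digits 6,7 already taken and all letters distinct, the only value for L is 3, so L=3.
Step 4. [col 2: A + F ≡ W (mod 10)] column 2 reads A+F+carry(1)=W with F=6, W=7; with digits 3,6,7 already taken and all letters distinct, the only value for A is 0 ⇒ A=0.
Step 5. [col 3: W + O ≡ Z (mod 10)] column 3 (W + O ≡ Z (mod 10), carry-in 0) doesn't pin Z yet; pick Z=9 and continue. So Z=9.
Step 6. [I] I is the leading digit of a 7-digit sum of two 6-digit numbers; the final carry is exactly 1 ⇒ I=1.
Step 7. [col 3: W + O ≡ Z (mod 10)] in column 3 we have W+O≡Z with carry-in 0; given W=7, Z=9 and digits 0,1,3,6,7,9 already taken and all letters distinct, that pins O to 2 ⇒ O=2.
Step 8. [col 4: V + I ≡ Z (mod 10)] from column 4 (I=1, Z=9, carry-in 0, digits 0,1,2,3,6,7,9 already taken and all letters distinct): V must equal 8 ⇒ V=8.
Step 9. [col 5: Z + E ≡ L (mod 10)] in column 5 we have Z+E≡L with carry-in 0; given Z=9, L=3 and digits 0,1,2,3,6,7,8,9 already taken and all letters distinct, that pins E to 4. So E=4.
Step 10. [col 6: T + E ≡ A (mod 10)] column 6: given E=4, A=0, carry-in 1, and digits 0,1,2,3,4,6,7,8,9 already taken and all letters distinct, T+E≡A (mod 10) forces T=5. So T=5.

Answer: A=0, E=4, F=6, I=1, L=3, O=2, T=5, V=8, W=7, Z=9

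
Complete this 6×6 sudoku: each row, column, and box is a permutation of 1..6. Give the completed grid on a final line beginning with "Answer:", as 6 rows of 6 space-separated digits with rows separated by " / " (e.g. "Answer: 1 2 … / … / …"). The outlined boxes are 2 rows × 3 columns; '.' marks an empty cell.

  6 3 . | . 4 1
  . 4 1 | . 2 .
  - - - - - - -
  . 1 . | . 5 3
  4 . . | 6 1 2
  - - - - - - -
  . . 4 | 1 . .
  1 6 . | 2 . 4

Step 1. [r6c3∈{3,5}] in row 6, 5 fits only at r6c3, so r6c3=5.
Step 2. [r5c1∈{2,3}] 3 has one home in col 1: r5c1. So r5c1=3.
Step 3. [r1c4∈{5}] r1c4 has the single candidate 5. So r1c4=5.
Step 4. [r1c3∈{2}] r1c3 is down to just 2, so r1c3=2.
Step 5. [r2c6∈{6}] r2c6 is down to just 6. So r2c6=6.
Step 6. [r2c1∈{5}] only 5 remains possible at r2c1. So r2c1=5.
Step 7. [r5c6∈{5}] r5c6 has the single candidate 5, so r5c6=5.
Step 8. [r3c3∈{6}] r3c3 has the single candidate 6. So r3c3=6.
Step 9. [r3c1∈{2}] only 2 remains possible at r3c1. So r3c1=2.
Step 10. [r4c2∈{5}] only 5 remains possible at r4c2. So r4c2=5.
Step 11. [r5c5∈{6}] r5c5 has the single candidate 6 ⇒ r5c5=6.
Step 12. [r2c4∈{3}] r2c4's peers cover all but 3 ⇒ r2c4=3.
Step 13. [r3c4∈{4}] only 4 remains possible at r3c4. So r3c4=4.
Step 14. [r5c2∈{2}] r5c2 has the single candidate 2, so r5c2=2.
Step 15. [r6c5∈{3}] r6c5's peers cover all but 3, so r6c5=3.
Step 16. [r4c3∈{3}] r4c3 has the single candidate 3. So r4c3=3.

Answer: 6 3 2 5 4 1 / 5 4 1 3 2 6 / 2 1 6 4 5 3 / 4 5 3 6 1 2 / 3 2 4 1 6 5 / 1 6 5 2 3 4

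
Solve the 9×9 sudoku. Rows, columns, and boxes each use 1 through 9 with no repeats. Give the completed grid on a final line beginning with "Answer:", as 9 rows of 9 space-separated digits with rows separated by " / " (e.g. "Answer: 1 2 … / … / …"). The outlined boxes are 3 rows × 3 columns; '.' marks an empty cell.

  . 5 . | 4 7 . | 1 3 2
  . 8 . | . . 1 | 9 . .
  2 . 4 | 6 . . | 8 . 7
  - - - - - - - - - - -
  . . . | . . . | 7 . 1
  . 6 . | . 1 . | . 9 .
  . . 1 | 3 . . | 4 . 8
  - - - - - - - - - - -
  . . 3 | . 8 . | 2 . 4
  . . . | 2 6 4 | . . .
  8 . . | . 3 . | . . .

Step 1. [r3c8∈{5}] r3c8 is down to just 5, so r3c8=5.
Step 2. [r3c2∈{1,3,9}] across row 3, 1 lands solely at r3c2 ⇒ r3c2=1.
Step 3. [r4c5∈{2,4,5,9}] across col 5, 4 lands solely at r4c5 ⇒ r4c5=4.
Step 4. [r2c4∈{5}] r2c4 has the single candidate 5. So r2c4=5.
Step 5. [r6c5∈{2,5,9}] in col 5, 5 fits only at r6c5 ⇒ r6c5=5.
Step 6. [r9c7∈{5,6}] in col 7, 6 fits only at r9c7, so r9c7=6.
Step 7. [r7c1∈{1,5,6,7,9}] 6 has one home in row 7: r7c1. So r7c1=6.
Step 8. [r1c1∈{9}] r1c1 has the single candidate 9, so r1c1=9.
Step 9. [r6c1∈{7}] r6c1's peers cover all but 7, so r6c1=7.
Step 10. [r4c2∈{2,3,9}] 3 has one home in col 2: r4c2. So r4c2=3.
Step 11. [r4c1∈{5}] nothing but 5 survives at r4c1, so r4c1=5.
Step 12. [r2c3∈{6,7}] 7 has one home in row 2: r2c3, so r2c3=7.
Step 13. [r9c2∈{2,4,7,9}] row 9 places 4 nowhere but r9c2, so r9c2=4.
Step 14. [r6c2∈{2,9}] across col 2, 2 lands solely at r6c2, so r6c2=2.
Step 15. [r6c6∈{6,9}] row 6 places 9 nowhere but r6c6 ⇒ r6c6=9.
Step 16. [r4c4∈{8}] nothing but 8 survives at r4c4. So r4c4=8.
Step 17. [r5c4∈{7}] r5c4 is down to just 7 ⇒ r5c4=7.
Step 18. [r7c6∈{5,7}] across row 7, 5 lands solely at r7c6 ⇒ r7c6=5.
Step 19. [r6c8∈{6}] nothing but 6 survives at r6c8. So r6c8=6.
Step 20. [r8c8∈{1,7,8}] r8c8 is the only open cell in row 8 admitting 8 ⇒ r8c8=8.
Step 21. [r8c2∈{7,9}] row 8 places 7 nowhere but r8c2. So r8c2=7.
Step 22. [r7c2∈{9}] r7c2 has the single candidate 9, so r7c2=9.
Step 23. [r8c3∈{5}] r8c3 has the single candidate 5. So r8c3=5.
Step 24. [r8c7∈{3}] r8c7 has the single candidate 3, so r8c7=3.
Step 25. [r7c8∈{1,7}] r7c8 is the only open cell in row 7 admitting 7, so r7c8=7.
Step 26. [r9c9∈{5,9}] across row 9, 5 lands solely at r9c9. So r9c9=5.
Step 27. [r9c4∈{1,9}] row 9 places 9 nowhere but r9c4 ⇒ r9c4=9.
Step 28. [r4c6∈{2,6}] in row 4, 6 fits only at r4c6. So r4c6=6.
Step 29. [r5c6∈{2}] r5c6 has the single candidate 2. So r5c6=2.
Step 30. [r8c9∈{9}] r8c9 is down to just 9 ⇒ r8c9=9.
Step 31. [r3c5∈{9}] r3c5 is down to just 9. So r3c5=9.
Step 32. [r5c1∈{4}] only 4 remains possible at r5c1. So r5c1=4.
Step 33. [r5c7∈{5}] r5c7 has the single candidate 5, so r5c7=5.
Step 34. [r8c1∈{1}] nothing but 1 survives at r8c1. So r8c1=1.
Step 35. [r5c9∈{3}] only 3 remains possible at r5c9, so r5c9=3.
Step 36. [r4c3∈{9}] r4c3 has the single candidate 9 ⇒ r4c3=9.
Step 37. [r2c1∈{3}] r2c1 is down to just 3, so r2c1=3.
Step 38. [r1c3∈{6}] only 6 remains possible at r1c3, so r1c3=6.
Step 39. [r2c5∈{2}] r2c5's peers cover all but 2, so r2c5=2.
Step 40. [r5c3∈{8}] r5c3 is down to just 8. So r5c3=8.
Step 41. [r4c8∈{2}] r4c8 is down to just 2, so r4c8=2.
Step 42. [r1c6∈{8}] nothing but 8 survives at r1c6, so r1c6=8.
Step 43. [r9c8∈{1}] nothing but 1 survives at r9c8. So r9c8=1.
Step 44. [r2c9∈{6}] nothing but 6 survives at r2c9. So r2c9=6.
Step 45. [r9c6∈{7}] r9c6 is down to just 7. So r9c6=7.
Step 46. [r2c8∈{4}] r2c8 has the single candidate 4. So r2c8=4.
Step 47. [r7c4∈{1}] only 1 remains possible at r7c4 ⇒ r7c4=1.
Step 48. [r9c3∈{2}] r9c3's peers cover all but 2. So r9c3=2.
Step 49. [r3c6∈{3}] r3c6 is down to just 3, so r3c6=3.

Answer: 9 5 6 4 7 8 1 3 2 / 3 8 7 5 2 1 9 4 6 / 2 1 4 6 9 3 8 5 7 / 5 3 9 8 4 6 7 2 1 / 4 6 8 7 1 2 5 9 3 / 7 2 1 3 5 9 4 6 8 / 6 9 3 1 8 5 2 7 4 / 1 7 5 2 6 4 3 8 9 / 8 4 2 9 3 7 6 1 5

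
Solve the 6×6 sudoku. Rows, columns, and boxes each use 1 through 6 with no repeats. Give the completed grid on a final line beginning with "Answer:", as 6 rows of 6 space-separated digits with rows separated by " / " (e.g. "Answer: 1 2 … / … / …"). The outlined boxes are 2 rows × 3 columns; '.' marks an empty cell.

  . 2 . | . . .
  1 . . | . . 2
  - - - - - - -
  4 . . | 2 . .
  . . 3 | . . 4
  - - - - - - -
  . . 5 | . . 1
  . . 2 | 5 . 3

Step 1. [r6c1∈{6}] r6c1 has the single candidate 6 ⇒ r6c1=6.
Step 2. [r3c5∈{1,3,5,6}] in row 3, 3 fits only at r3c5 ⇒ r3c5=3.
Step 3. [r6c5∈{4}] nothing but 4 survives at r6c5. So r6c5=4.
Step 4. [r5c4∈{6}] nothing but 6 survives at r5c4. So r5c4=6.
Step 5. [r3c3∈{1,6}] 1 has one home in col 3: r3c3 ⇒ r3c3=1.
Step 6. [r5c2∈{3,4}] in row 5, 4 fits only at r5c2. So r5c2=4.
Step 7. [r2c2∈{3,5,6}] col 2 places 3 nowhere but r2c2, so r2c2=3.
Step 8. [r2c5∈{5,6}] in row 2, 5 fits only at r2c5 ⇒ r2c5=5.
Step 9. [r1c6∈{6}] only 6 remains possible at r1c6. So r1c6=6.
Step 10. [r4c4∈{1}] r4c4 has the single candidate 1. So r4c4=1.
Step 11. [r2c4∈{4}] only 4 remains possible at r2c4, so r2c4=4.
Step 12. [r3c2∈{5,6}] row 3 places 6 nowhere but r3c2, so r3c2=6.
Step 13. [r4c2∈{5}] r4c2's peers cover all but 5 ⇒ r4c2=5.
Step 14. [r1c5∈{1}] only 1 remains possible at r1c5, so r1c5=1.
Step 15. [r1c4∈{3}] r1c4 is down to just 3 ⇒ r1c4=3.
Step 16. [r1c3∈{4}] r1c3 has the single candidate 4 ⇒ r1c3=4.
Step 17. [r5c5∈{2}] nothing but 2 survives at r5c5. So r5c5=2.
Step 18. [r6c2∈{1}] r6c2's peers cover all but 1 ⇒ r6c2=1.
Step 19. [r1c1∈{5}] r1c1 has the single candidate 5. So r1c1=5.
Step 20. [r3c6∈{5}] r3c6 has the single candidate 5. So r3c6=5.
Step 21. [r2c3∈{6}] r2c3 is down to just 6. So r2c3=6.
Step 22. [r5c1∈{3}] only 3 remains possible at r5c1. So r5c1=3.
Step 23. [r4c1∈{2}] r4c1's peers cover all but 2. So r4c1=2.
Step 24. [r4c5∈{6}] nothing but 6 survives at r4c5, so r4c5=6.

Answer: 5 2 4 3 1 6 / 1 3 6 4 5 2 / 4 6 1 2 3 5 / 2 5 3 1 6 4 / 3 4 5 6 2 1 / 6 1 2 5 4 3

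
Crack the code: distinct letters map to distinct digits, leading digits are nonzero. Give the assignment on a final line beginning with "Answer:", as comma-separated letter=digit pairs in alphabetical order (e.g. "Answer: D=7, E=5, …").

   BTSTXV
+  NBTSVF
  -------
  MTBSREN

Step 1. [M] M is the leading digit of a 7-digit sum of two 6-digit numbers; the final carry is exactly 1. So M=1.
Step 2. [col 1: V + F ≡ N (mod 10)] several values work for F in column 1 (V + F ≡ N (mod 10), carry-in 0); try F=3. So F=3.
Step 3. [col 1: V + F ≡ N (mod 10)] no forcing yet in column 1 (carry-in 0); V=5 is free and consistent — try it, so V=5.
Step 4. [col 1: V + F ≡ N (mod 10)] in column 1 we have V+F≡N with carry-in 0; given V=5, F=3 and digits 1,3,5 already taken and all letters distinct, that pins N to 8, so N=8.
Step 5. [col 2: X + V ≡ E (mod 10)] column 2 (X + V ≡ E (mod 10), carry-in 0) doesn't pin X yet; pick X=9 and continue. So X=9.
Step 6. [col 2: X + V ≡ E (mod 10)] in column 2 we have X+V≡E with carry-in 0; given X=9, V=5 and digits 1,3,5,8,9 already taken and all letters distinct, that pins E to 4 ⇒ E=4.
Step 7. [col 3: T + S ≡ R (mod 10)] several values work for S in column 3 (T + S ≡ R (mod 10), carry-in 1); try S=6 ⇒ S=6.
Step 8. [col 3: T + S ≡ R (mod 10)] column 3 reads T+S+carry(1)=R with S=6; with digits 1,3,4,5,6,8,9 already taken and all letters distinct, the only value for R is 7. So R=7.
Step 9. [col 3: T + S ≡ R (mod 10)] from column 3 (S=6, R=7, carry-in 1, digits 1,3,4,5,6,7,8,9 already taken and all letters distinct): T must equal 0. So T=0.
Step 10. [col 5: T + B ≡ B (mod 10)] column 5 reads T+B+carry(0)=B with T=0; with digits 0,1,3,4,5,6,7,8,9 already taken and all letters distinct, the only value for B is 2 ⇒ B=2.

Answer: B=2, E=4, F=3, M=1, N=8, R=7, S=6, T=0, V=5, X=9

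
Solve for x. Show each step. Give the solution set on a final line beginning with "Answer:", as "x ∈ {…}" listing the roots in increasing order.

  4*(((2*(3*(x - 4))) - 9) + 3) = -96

Step 1. [4*(((2*(3*(x - 4))) - 9) + 3) = -96] 4 out front; divide by 4 ⇒ div: ((2*(3*(x - 4))) - 9) + 3 = -24.
Step 2. [((2*(3*(x - 4))) - 9) + 3 = -24] 3 comes off first (subtract 3). So sub: (2*(3*(x - 4))) - 9 = -27.
Step 3. [(2*(3*(x - 4))) - 9 = -27] -9 is outermost — add 9 both sides ⇒ sub: 2*(3*(x - 4)) = -18.
Step 4. [2*(3*(x - 4)) = -18] 2 out front; divide by 2, so div: 3*(x - 4) = -9.
Step 5. [3*(x - 4) = -9] 3 out front; divide by 3 ⇒ div: x - 4 = -3.
Step 6. [x - 4 = -3] add 4: x sits inside (… - 4). So sub: x = 1.

Answer: x ∈ {1}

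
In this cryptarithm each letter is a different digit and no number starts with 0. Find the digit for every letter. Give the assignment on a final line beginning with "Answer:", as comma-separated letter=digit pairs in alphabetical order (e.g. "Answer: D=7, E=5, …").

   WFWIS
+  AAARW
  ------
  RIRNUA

Step 1. [col 1: S + W ≡ A (mod 10)] S=7 is one option consistent with column 1 (S + W ≡ A (mod 10), carry-in 0) — take it, so S=7.
Step 2. [col 1: S + W ≡ A (mod 10)] several values work for A in column 1 (S + W ≡ A (mod 10), carry-in 0); try A=3. So A=3.
Step 3. [col 1: S + W ≡ A (mod 10)] column 1: given S=7, A=3, carry-in 0, and digits 3,7 already taken and all letters distinct, S+W≡A (mod 10) forces W=6 ⇒ W=6.
Step 4. [col 2: I + R ≡ U (mod 10)] no forcing yet in column 2 (carry-in 1); U=2 is free and consistent — try it, so U=2.
Step 5. [col 2: I + R ≡ U (mod 10)] column 2 (I + R ≡ U (mod 10), carry-in 1) doesn't pin I yet; pick I=0 and continue, so I=0.
Step 6. [col 2: I + R ≡ U (mod 10)] from column 2 (I=0, U=2, carry-in 1, digits 0,2,3,6,7 already taken and all letters distinct): R must equal 1. So R=1.
Step 7. [col 3: W + A ≡ N (mod 10)] column 3: given W=6, A=3, carry-in 0, and digits 0,1,2,3,6,7 already taken and all letters distinct, W+A≡N (mod 10) forces N=9, so N=9.
Step 8. [col 4: F + A ≡ R (mod 10)] column 4: given A=3, R=1, carry-in 0, and digits 0,1,2,3,6,7,9 already taken and all letters distinct, F+A≡R (mod 10) forces F=8 ⇒ F=8.

Answer: A=3, F=8, I=0, N=9, R=1, S=7, U=2, W=6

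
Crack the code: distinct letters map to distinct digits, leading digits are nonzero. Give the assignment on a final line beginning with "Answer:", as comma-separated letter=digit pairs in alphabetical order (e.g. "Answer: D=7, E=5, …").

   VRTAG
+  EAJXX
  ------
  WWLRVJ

Step 1. [W] adding two 5-digit numbers gives at most 5+1 digits, and here it does — W is that final carry and must be 1, so W=1.
Step 2. [col 1: G + X ≡ J (mod 10)] no forcing yet in column 1 (carry-in 0); G=4 is free and consistent — try it. So G=4.
Step 3. [col 1: G + X ≡ J (mod 10)] several values work for J in column 1 (G + X ≡ J (mod 10), carry-in 0); try J=9, so J=9.
Step 4. [col 1: G + X ≡ J (mod 10)] in column 1 we have G+X≡J with carry-in 0; given G=4, J=9 and digits 1,4,9 already taken and all letters distinct, that pins X to 5 ⇒ X=5.
Step 5. [col 2: A + X ≡ V (mod 10)] no forcing yet in column 2 (carry-in 0); A=3 is free and consistent — try it ⇒ A=3.
Step 6. [col 2: A + X ≡ V (mod 10)] from column 2 (A=3, X=5, carry-in 0, digits 1,3,4,5,9 already taken and all letters distinct): V must equal 8, so V=8.
Step 7. [col 3: T + J ≡ R (mod 10)] in column 3 we have T+J≡R with carry-in 0; given J=9 and digits 1,3,4,5,8,9 already taken and all letters distinct, that pins T to 7. So T=7.
Step 8. [col 3: T + J ≡ R (mod 10)] from column 3 (T=7, J=9, carry-in 0, digits 1,3,4,5,7,8,9 already taken and all letters distinct): R must equal 6, so R=6.
Step 9. [col 4: R + A ≡ L (mod 10)] column 4: given R=6, A=3, carry-in 1, and digits 1,3,4,5,6,7,8,9 already taken and all letters distinct, R+A≡L (mod 10) forces L=0, so L=0.
Step 10. [col 5: V + E ≡ W (mod 10)] column 5 reads V+E+carry(1)=W with V=8, W=1; with digits 0,1,3,4,5,6,7,8,9 already taken and all letters distinct, the only value for E is 2. So E=2.

Answer: A=3, E=2, G=4, J=9, L=0, R=6, T=7, V=8, W=1, X=5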